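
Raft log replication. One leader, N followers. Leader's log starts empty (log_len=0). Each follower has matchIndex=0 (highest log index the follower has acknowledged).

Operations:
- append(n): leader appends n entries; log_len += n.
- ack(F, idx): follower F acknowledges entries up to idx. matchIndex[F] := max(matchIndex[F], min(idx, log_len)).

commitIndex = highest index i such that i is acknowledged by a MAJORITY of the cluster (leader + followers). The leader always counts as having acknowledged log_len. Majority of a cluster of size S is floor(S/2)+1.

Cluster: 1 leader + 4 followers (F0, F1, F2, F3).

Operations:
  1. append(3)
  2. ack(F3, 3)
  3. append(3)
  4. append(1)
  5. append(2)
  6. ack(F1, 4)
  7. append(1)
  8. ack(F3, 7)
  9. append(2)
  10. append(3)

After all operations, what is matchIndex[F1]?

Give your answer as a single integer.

Answer: 4

Derivation:
Op 1: append 3 -> log_len=3
Op 2: F3 acks idx 3 -> match: F0=0 F1=0 F2=0 F3=3; commitIndex=0
Op 3: append 3 -> log_len=6
Op 4: append 1 -> log_len=7
Op 5: append 2 -> log_len=9
Op 6: F1 acks idx 4 -> match: F0=0 F1=4 F2=0 F3=3; commitIndex=3
Op 7: append 1 -> log_len=10
Op 8: F3 acks idx 7 -> match: F0=0 F1=4 F2=0 F3=7; commitIndex=4
Op 9: append 2 -> log_len=12
Op 10: append 3 -> log_len=15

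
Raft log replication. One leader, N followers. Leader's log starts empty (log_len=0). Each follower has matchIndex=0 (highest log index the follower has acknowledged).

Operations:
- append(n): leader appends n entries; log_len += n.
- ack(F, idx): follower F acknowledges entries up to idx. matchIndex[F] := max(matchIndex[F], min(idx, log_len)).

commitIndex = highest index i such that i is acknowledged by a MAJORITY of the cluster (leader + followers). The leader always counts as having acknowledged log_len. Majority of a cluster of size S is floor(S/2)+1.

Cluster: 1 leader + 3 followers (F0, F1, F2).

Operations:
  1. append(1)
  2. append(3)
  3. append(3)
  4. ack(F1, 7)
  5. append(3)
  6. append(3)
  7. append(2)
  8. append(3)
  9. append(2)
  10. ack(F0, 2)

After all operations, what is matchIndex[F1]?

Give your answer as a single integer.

Answer: 7

Derivation:
Op 1: append 1 -> log_len=1
Op 2: append 3 -> log_len=4
Op 3: append 3 -> log_len=7
Op 4: F1 acks idx 7 -> match: F0=0 F1=7 F2=0; commitIndex=0
Op 5: append 3 -> log_len=10
Op 6: append 3 -> log_len=13
Op 7: append 2 -> log_len=15
Op 8: append 3 -> log_len=18
Op 9: append 2 -> log_len=20
Op 10: F0 acks idx 2 -> match: F0=2 F1=7 F2=0; commitIndex=2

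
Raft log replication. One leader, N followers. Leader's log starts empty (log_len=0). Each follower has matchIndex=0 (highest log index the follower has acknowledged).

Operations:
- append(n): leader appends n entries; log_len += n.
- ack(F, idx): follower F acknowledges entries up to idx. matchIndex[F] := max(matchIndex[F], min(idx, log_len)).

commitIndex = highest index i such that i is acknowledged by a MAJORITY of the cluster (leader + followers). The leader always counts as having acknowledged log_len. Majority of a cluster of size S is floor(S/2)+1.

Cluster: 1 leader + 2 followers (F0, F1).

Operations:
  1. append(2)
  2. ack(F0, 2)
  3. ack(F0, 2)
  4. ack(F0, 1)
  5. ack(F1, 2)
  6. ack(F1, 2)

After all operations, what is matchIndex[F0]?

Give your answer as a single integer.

Answer: 2

Derivation:
Op 1: append 2 -> log_len=2
Op 2: F0 acks idx 2 -> match: F0=2 F1=0; commitIndex=2
Op 3: F0 acks idx 2 -> match: F0=2 F1=0; commitIndex=2
Op 4: F0 acks idx 1 -> match: F0=2 F1=0; commitIndex=2
Op 5: F1 acks idx 2 -> match: F0=2 F1=2; commitIndex=2
Op 6: F1 acks idx 2 -> match: F0=2 F1=2; commitIndex=2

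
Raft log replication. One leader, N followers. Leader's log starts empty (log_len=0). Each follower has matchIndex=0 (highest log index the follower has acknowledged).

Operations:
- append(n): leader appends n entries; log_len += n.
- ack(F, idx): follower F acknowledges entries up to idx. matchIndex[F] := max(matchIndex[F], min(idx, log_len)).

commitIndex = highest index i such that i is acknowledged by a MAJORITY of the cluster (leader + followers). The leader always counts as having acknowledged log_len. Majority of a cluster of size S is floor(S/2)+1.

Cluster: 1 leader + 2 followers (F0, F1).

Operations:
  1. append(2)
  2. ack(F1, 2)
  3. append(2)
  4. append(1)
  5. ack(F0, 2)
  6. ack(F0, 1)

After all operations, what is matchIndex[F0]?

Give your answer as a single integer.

Answer: 2

Derivation:
Op 1: append 2 -> log_len=2
Op 2: F1 acks idx 2 -> match: F0=0 F1=2; commitIndex=2
Op 3: append 2 -> log_len=4
Op 4: append 1 -> log_len=5
Op 5: F0 acks idx 2 -> match: F0=2 F1=2; commitIndex=2
Op 6: F0 acks idx 1 -> match: F0=2 F1=2; commitIndex=2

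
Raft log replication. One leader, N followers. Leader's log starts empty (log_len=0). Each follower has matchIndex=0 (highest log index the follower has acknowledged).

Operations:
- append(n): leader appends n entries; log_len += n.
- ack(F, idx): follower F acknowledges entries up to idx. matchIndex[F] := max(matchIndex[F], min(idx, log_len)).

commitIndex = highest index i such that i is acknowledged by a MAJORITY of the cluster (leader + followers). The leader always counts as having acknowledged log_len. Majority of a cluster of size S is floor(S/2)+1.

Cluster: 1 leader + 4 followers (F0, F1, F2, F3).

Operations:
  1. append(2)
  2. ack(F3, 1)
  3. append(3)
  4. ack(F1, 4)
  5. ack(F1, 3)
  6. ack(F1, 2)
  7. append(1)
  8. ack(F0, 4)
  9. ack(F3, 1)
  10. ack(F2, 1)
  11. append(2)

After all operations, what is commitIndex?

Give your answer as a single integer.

Op 1: append 2 -> log_len=2
Op 2: F3 acks idx 1 -> match: F0=0 F1=0 F2=0 F3=1; commitIndex=0
Op 3: append 3 -> log_len=5
Op 4: F1 acks idx 4 -> match: F0=0 F1=4 F2=0 F3=1; commitIndex=1
Op 5: F1 acks idx 3 -> match: F0=0 F1=4 F2=0 F3=1; commitIndex=1
Op 6: F1 acks idx 2 -> match: F0=0 F1=4 F2=0 F3=1; commitIndex=1
Op 7: append 1 -> log_len=6
Op 8: F0 acks idx 4 -> match: F0=4 F1=4 F2=0 F3=1; commitIndex=4
Op 9: F3 acks idx 1 -> match: F0=4 F1=4 F2=0 F3=1; commitIndex=4
Op 10: F2 acks idx 1 -> match: F0=4 F1=4 F2=1 F3=1; commitIndex=4
Op 11: append 2 -> log_len=8

Answer: 4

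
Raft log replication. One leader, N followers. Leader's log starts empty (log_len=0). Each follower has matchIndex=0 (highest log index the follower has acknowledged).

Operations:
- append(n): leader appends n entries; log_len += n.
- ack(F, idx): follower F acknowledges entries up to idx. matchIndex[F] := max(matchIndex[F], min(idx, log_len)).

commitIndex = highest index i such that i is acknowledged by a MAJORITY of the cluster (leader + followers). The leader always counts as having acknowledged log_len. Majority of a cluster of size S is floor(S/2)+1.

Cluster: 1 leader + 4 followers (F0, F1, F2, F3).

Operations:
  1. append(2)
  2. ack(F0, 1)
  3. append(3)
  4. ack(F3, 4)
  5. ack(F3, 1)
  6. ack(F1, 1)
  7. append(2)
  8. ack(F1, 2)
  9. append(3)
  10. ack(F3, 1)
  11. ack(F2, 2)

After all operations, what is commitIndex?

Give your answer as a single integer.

Answer: 2

Derivation:
Op 1: append 2 -> log_len=2
Op 2: F0 acks idx 1 -> match: F0=1 F1=0 F2=0 F3=0; commitIndex=0
Op 3: append 3 -> log_len=5
Op 4: F3 acks idx 4 -> match: F0=1 F1=0 F2=0 F3=4; commitIndex=1
Op 5: F3 acks idx 1 -> match: F0=1 F1=0 F2=0 F3=4; commitIndex=1
Op 6: F1 acks idx 1 -> match: F0=1 F1=1 F2=0 F3=4; commitIndex=1
Op 7: append 2 -> log_len=7
Op 8: F1 acks idx 2 -> match: F0=1 F1=2 F2=0 F3=4; commitIndex=2
Op 9: append 3 -> log_len=10
Op 10: F3 acks idx 1 -> match: F0=1 F1=2 F2=0 F3=4; commitIndex=2
Op 11: F2 acks idx 2 -> match: F0=1 F1=2 F2=2 F3=4; commitIndex=2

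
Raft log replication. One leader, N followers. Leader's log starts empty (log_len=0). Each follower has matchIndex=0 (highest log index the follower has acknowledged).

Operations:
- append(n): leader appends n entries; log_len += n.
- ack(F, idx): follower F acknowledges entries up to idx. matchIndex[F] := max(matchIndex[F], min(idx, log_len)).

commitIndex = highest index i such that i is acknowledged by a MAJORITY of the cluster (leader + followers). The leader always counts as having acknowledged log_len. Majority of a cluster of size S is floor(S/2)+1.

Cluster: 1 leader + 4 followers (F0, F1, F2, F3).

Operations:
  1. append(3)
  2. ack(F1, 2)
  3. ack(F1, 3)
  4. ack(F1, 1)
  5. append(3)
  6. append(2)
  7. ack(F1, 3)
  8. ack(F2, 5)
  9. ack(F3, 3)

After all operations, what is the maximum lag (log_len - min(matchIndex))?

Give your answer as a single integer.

Answer: 8

Derivation:
Op 1: append 3 -> log_len=3
Op 2: F1 acks idx 2 -> match: F0=0 F1=2 F2=0 F3=0; commitIndex=0
Op 3: F1 acks idx 3 -> match: F0=0 F1=3 F2=0 F3=0; commitIndex=0
Op 4: F1 acks idx 1 -> match: F0=0 F1=3 F2=0 F3=0; commitIndex=0
Op 5: append 3 -> log_len=6
Op 6: append 2 -> log_len=8
Op 7: F1 acks idx 3 -> match: F0=0 F1=3 F2=0 F3=0; commitIndex=0
Op 8: F2 acks idx 5 -> match: F0=0 F1=3 F2=5 F3=0; commitIndex=3
Op 9: F3 acks idx 3 -> match: F0=0 F1=3 F2=5 F3=3; commitIndex=3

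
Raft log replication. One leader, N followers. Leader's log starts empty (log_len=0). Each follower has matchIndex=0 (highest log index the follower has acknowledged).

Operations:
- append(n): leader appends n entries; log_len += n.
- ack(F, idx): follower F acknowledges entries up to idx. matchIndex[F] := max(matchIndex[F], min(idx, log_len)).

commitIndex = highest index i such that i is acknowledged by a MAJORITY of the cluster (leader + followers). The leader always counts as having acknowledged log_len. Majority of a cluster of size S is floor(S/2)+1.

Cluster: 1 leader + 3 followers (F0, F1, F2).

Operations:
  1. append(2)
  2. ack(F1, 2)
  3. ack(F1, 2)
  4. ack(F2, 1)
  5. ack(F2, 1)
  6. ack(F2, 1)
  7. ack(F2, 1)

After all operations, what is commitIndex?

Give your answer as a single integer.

Answer: 1

Derivation:
Op 1: append 2 -> log_len=2
Op 2: F1 acks idx 2 -> match: F0=0 F1=2 F2=0; commitIndex=0
Op 3: F1 acks idx 2 -> match: F0=0 F1=2 F2=0; commitIndex=0
Op 4: F2 acks idx 1 -> match: F0=0 F1=2 F2=1; commitIndex=1
Op 5: F2 acks idx 1 -> match: F0=0 F1=2 F2=1; commitIndex=1
Op 6: F2 acks idx 1 -> match: F0=0 F1=2 F2=1; commitIndex=1
Op 7: F2 acks idx 1 -> match: F0=0 F1=2 F2=1; commitIndex=1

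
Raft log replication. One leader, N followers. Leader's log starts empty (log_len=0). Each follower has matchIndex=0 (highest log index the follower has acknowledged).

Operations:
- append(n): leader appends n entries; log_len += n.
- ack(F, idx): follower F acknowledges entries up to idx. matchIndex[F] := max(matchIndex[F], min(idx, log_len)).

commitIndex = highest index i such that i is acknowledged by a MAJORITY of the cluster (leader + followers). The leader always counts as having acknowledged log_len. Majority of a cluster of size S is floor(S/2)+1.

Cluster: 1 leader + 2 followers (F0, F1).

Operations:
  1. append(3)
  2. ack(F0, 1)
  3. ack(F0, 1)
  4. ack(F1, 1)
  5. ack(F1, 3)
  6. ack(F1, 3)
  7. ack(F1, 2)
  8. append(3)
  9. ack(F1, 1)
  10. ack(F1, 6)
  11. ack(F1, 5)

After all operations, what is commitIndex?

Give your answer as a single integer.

Op 1: append 3 -> log_len=3
Op 2: F0 acks idx 1 -> match: F0=1 F1=0; commitIndex=1
Op 3: F0 acks idx 1 -> match: F0=1 F1=0; commitIndex=1
Op 4: F1 acks idx 1 -> match: F0=1 F1=1; commitIndex=1
Op 5: F1 acks idx 3 -> match: F0=1 F1=3; commitIndex=3
Op 6: F1 acks idx 3 -> match: F0=1 F1=3; commitIndex=3
Op 7: F1 acks idx 2 -> match: F0=1 F1=3; commitIndex=3
Op 8: append 3 -> log_len=6
Op 9: F1 acks idx 1 -> match: F0=1 F1=3; commitIndex=3
Op 10: F1 acks idx 6 -> match: F0=1 F1=6; commitIndex=6
Op 11: F1 acks idx 5 -> match: F0=1 F1=6; commitIndex=6

Answer: 6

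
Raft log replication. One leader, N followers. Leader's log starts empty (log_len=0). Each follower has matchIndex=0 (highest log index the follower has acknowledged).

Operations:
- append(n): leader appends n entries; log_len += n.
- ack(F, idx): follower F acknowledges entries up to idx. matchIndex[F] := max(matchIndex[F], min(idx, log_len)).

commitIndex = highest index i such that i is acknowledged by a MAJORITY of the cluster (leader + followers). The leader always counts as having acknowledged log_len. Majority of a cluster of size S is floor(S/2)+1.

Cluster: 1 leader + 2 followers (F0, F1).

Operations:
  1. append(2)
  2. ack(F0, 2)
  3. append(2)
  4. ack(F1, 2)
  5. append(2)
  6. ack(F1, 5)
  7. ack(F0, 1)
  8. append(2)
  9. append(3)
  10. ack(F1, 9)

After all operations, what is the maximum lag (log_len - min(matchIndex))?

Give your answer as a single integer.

Answer: 9

Derivation:
Op 1: append 2 -> log_len=2
Op 2: F0 acks idx 2 -> match: F0=2 F1=0; commitIndex=2
Op 3: append 2 -> log_len=4
Op 4: F1 acks idx 2 -> match: F0=2 F1=2; commitIndex=2
Op 5: append 2 -> log_len=6
Op 6: F1 acks idx 5 -> match: F0=2 F1=5; commitIndex=5
Op 7: F0 acks idx 1 -> match: F0=2 F1=5; commitIndex=5
Op 8: append 2 -> log_len=8
Op 9: append 3 -> log_len=11
Op 10: F1 acks idx 9 -> match: F0=2 F1=9; commitIndex=9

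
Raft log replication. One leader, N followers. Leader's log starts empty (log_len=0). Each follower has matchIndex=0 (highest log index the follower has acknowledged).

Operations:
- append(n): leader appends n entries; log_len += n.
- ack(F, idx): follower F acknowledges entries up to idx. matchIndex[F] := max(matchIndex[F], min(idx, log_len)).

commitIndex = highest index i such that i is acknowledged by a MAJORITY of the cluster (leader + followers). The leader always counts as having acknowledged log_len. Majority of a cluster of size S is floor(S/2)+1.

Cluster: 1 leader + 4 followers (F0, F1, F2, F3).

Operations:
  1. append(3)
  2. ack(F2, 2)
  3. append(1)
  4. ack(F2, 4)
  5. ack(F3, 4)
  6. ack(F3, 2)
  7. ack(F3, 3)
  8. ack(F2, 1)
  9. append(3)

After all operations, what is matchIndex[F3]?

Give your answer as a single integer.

Op 1: append 3 -> log_len=3
Op 2: F2 acks idx 2 -> match: F0=0 F1=0 F2=2 F3=0; commitIndex=0
Op 3: append 1 -> log_len=4
Op 4: F2 acks idx 4 -> match: F0=0 F1=0 F2=4 F3=0; commitIndex=0
Op 5: F3 acks idx 4 -> match: F0=0 F1=0 F2=4 F3=4; commitIndex=4
Op 6: F3 acks idx 2 -> match: F0=0 F1=0 F2=4 F3=4; commitIndex=4
Op 7: F3 acks idx 3 -> match: F0=0 F1=0 F2=4 F3=4; commitIndex=4
Op 8: F2 acks idx 1 -> match: F0=0 F1=0 F2=4 F3=4; commitIndex=4
Op 9: append 3 -> log_len=7

Answer: 4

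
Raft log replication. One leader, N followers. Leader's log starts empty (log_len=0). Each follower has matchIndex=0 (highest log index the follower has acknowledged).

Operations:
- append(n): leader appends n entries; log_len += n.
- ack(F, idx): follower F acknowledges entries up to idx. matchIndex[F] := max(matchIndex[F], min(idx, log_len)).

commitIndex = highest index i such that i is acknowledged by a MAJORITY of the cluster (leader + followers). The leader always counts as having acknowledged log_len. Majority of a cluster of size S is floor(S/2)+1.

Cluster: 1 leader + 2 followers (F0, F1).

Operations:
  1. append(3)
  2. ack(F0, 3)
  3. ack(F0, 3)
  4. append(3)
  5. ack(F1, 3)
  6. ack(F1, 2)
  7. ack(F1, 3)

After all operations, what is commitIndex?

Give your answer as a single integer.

Op 1: append 3 -> log_len=3
Op 2: F0 acks idx 3 -> match: F0=3 F1=0; commitIndex=3
Op 3: F0 acks idx 3 -> match: F0=3 F1=0; commitIndex=3
Op 4: append 3 -> log_len=6
Op 5: F1 acks idx 3 -> match: F0=3 F1=3; commitIndex=3
Op 6: F1 acks idx 2 -> match: F0=3 F1=3; commitIndex=3
Op 7: F1 acks idx 3 -> match: F0=3 F1=3; commitIndex=3

Answer: 3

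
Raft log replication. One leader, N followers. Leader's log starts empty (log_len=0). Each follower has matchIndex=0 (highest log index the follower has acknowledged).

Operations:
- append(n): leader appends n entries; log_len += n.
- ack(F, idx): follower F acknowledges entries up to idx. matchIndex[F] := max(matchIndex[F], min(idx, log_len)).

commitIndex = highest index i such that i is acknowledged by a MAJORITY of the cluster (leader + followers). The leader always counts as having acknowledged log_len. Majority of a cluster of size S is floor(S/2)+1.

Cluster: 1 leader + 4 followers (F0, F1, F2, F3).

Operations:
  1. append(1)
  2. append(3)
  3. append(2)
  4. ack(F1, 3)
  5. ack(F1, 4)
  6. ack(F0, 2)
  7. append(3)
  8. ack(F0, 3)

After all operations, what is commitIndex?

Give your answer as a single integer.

Answer: 3

Derivation:
Op 1: append 1 -> log_len=1
Op 2: append 3 -> log_len=4
Op 3: append 2 -> log_len=6
Op 4: F1 acks idx 3 -> match: F0=0 F1=3 F2=0 F3=0; commitIndex=0
Op 5: F1 acks idx 4 -> match: F0=0 F1=4 F2=0 F3=0; commitIndex=0
Op 6: F0 acks idx 2 -> match: F0=2 F1=4 F2=0 F3=0; commitIndex=2
Op 7: append 3 -> log_len=9
Op 8: F0 acks idx 3 -> match: F0=3 F1=4 F2=0 F3=0; commitIndex=3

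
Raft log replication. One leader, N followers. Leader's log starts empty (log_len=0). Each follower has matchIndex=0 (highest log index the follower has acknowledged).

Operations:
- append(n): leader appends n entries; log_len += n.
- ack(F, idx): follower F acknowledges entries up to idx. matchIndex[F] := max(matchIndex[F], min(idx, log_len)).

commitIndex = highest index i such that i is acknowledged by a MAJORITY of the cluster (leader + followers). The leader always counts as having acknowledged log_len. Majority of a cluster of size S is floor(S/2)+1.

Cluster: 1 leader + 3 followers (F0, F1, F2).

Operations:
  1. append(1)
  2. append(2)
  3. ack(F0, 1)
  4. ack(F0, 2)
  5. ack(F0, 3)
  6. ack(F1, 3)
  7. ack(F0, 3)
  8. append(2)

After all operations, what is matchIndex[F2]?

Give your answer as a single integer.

Op 1: append 1 -> log_len=1
Op 2: append 2 -> log_len=3
Op 3: F0 acks idx 1 -> match: F0=1 F1=0 F2=0; commitIndex=0
Op 4: F0 acks idx 2 -> match: F0=2 F1=0 F2=0; commitIndex=0
Op 5: F0 acks idx 3 -> match: F0=3 F1=0 F2=0; commitIndex=0
Op 6: F1 acks idx 3 -> match: F0=3 F1=3 F2=0; commitIndex=3
Op 7: F0 acks idx 3 -> match: F0=3 F1=3 F2=0; commitIndex=3
Op 8: append 2 -> log_len=5

Answer: 0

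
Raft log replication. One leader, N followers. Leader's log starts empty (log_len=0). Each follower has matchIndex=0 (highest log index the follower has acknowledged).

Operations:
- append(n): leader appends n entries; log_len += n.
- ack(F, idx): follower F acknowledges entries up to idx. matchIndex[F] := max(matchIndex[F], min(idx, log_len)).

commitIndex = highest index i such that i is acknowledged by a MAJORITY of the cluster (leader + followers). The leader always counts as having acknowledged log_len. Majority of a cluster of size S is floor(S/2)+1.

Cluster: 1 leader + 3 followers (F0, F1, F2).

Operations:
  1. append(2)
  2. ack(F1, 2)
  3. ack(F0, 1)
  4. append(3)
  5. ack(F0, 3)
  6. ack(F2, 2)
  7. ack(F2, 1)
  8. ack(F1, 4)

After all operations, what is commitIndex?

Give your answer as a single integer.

Answer: 3

Derivation:
Op 1: append 2 -> log_len=2
Op 2: F1 acks idx 2 -> match: F0=0 F1=2 F2=0; commitIndex=0
Op 3: F0 acks idx 1 -> match: F0=1 F1=2 F2=0; commitIndex=1
Op 4: append 3 -> log_len=5
Op 5: F0 acks idx 3 -> match: F0=3 F1=2 F2=0; commitIndex=2
Op 6: F2 acks idx 2 -> match: F0=3 F1=2 F2=2; commitIndex=2
Op 7: F2 acks idx 1 -> match: F0=3 F1=2 F2=2; commitIndex=2
Op 8: F1 acks idx 4 -> match: F0=3 F1=4 F2=2; commitIndex=3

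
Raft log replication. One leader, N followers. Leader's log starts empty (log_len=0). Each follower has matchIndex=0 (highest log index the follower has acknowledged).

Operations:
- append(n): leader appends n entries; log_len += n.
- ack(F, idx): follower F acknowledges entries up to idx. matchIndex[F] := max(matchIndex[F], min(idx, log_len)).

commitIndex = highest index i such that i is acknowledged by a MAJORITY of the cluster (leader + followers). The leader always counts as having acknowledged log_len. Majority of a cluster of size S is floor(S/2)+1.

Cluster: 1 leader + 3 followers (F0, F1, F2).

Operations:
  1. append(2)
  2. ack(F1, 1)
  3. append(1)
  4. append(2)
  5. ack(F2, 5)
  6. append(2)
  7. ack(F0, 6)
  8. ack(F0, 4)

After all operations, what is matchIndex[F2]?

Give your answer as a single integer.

Op 1: append 2 -> log_len=2
Op 2: F1 acks idx 1 -> match: F0=0 F1=1 F2=0; commitIndex=0
Op 3: append 1 -> log_len=3
Op 4: append 2 -> log_len=5
Op 5: F2 acks idx 5 -> match: F0=0 F1=1 F2=5; commitIndex=1
Op 6: append 2 -> log_len=7
Op 7: F0 acks idx 6 -> match: F0=6 F1=1 F2=5; commitIndex=5
Op 8: F0 acks idx 4 -> match: F0=6 F1=1 F2=5; commitIndex=5

Answer: 5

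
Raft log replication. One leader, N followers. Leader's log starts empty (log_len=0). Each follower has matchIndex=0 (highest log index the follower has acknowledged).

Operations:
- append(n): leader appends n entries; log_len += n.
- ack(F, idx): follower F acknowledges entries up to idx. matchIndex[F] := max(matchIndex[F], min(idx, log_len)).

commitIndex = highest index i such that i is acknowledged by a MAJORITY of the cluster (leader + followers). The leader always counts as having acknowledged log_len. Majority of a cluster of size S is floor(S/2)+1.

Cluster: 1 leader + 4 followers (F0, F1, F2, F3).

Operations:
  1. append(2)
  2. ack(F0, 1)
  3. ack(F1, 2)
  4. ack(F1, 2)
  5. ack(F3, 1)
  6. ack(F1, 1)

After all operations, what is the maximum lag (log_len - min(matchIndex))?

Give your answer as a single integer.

Op 1: append 2 -> log_len=2
Op 2: F0 acks idx 1 -> match: F0=1 F1=0 F2=0 F3=0; commitIndex=0
Op 3: F1 acks idx 2 -> match: F0=1 F1=2 F2=0 F3=0; commitIndex=1
Op 4: F1 acks idx 2 -> match: F0=1 F1=2 F2=0 F3=0; commitIndex=1
Op 5: F3 acks idx 1 -> match: F0=1 F1=2 F2=0 F3=1; commitIndex=1
Op 6: F1 acks idx 1 -> match: F0=1 F1=2 F2=0 F3=1; commitIndex=1

Answer: 2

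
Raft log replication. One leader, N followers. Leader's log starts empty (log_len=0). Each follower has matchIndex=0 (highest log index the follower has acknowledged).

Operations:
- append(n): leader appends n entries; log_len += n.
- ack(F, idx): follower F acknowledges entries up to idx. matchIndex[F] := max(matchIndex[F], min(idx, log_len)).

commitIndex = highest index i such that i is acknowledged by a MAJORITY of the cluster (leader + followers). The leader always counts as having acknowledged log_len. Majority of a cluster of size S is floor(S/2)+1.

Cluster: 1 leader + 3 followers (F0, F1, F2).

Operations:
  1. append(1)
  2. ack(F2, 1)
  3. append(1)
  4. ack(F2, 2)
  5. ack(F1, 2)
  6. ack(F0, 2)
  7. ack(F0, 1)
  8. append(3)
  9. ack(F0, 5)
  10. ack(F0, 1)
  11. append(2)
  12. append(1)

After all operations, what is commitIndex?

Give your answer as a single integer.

Answer: 2

Derivation:
Op 1: append 1 -> log_len=1
Op 2: F2 acks idx 1 -> match: F0=0 F1=0 F2=1; commitIndex=0
Op 3: append 1 -> log_len=2
Op 4: F2 acks idx 2 -> match: F0=0 F1=0 F2=2; commitIndex=0
Op 5: F1 acks idx 2 -> match: F0=0 F1=2 F2=2; commitIndex=2
Op 6: F0 acks idx 2 -> match: F0=2 F1=2 F2=2; commitIndex=2
Op 7: F0 acks idx 1 -> match: F0=2 F1=2 F2=2; commitIndex=2
Op 8: append 3 -> log_len=5
Op 9: F0 acks idx 5 -> match: F0=5 F1=2 F2=2; commitIndex=2
Op 10: F0 acks idx 1 -> match: F0=5 F1=2 F2=2; commitIndex=2
Op 11: append 2 -> log_len=7
Op 12: append 1 -> log_len=8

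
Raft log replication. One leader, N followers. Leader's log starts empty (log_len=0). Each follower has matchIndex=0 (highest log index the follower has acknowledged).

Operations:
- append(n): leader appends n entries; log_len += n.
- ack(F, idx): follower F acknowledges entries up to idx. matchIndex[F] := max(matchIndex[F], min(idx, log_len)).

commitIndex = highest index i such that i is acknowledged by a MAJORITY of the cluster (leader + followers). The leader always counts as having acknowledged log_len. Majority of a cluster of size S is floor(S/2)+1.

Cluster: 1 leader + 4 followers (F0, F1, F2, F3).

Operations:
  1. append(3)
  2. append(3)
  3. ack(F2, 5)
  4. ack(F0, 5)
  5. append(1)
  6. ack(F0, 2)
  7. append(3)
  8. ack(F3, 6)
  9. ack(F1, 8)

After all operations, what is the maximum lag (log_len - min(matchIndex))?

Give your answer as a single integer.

Answer: 5

Derivation:
Op 1: append 3 -> log_len=3
Op 2: append 3 -> log_len=6
Op 3: F2 acks idx 5 -> match: F0=0 F1=0 F2=5 F3=0; commitIndex=0
Op 4: F0 acks idx 5 -> match: F0=5 F1=0 F2=5 F3=0; commitIndex=5
Op 5: append 1 -> log_len=7
Op 6: F0 acks idx 2 -> match: F0=5 F1=0 F2=5 F3=0; commitIndex=5
Op 7: append 3 -> log_len=10
Op 8: F3 acks idx 6 -> match: F0=5 F1=0 F2=5 F3=6; commitIndex=5
Op 9: F1 acks idx 8 -> match: F0=5 F1=8 F2=5 F3=6; commitIndex=6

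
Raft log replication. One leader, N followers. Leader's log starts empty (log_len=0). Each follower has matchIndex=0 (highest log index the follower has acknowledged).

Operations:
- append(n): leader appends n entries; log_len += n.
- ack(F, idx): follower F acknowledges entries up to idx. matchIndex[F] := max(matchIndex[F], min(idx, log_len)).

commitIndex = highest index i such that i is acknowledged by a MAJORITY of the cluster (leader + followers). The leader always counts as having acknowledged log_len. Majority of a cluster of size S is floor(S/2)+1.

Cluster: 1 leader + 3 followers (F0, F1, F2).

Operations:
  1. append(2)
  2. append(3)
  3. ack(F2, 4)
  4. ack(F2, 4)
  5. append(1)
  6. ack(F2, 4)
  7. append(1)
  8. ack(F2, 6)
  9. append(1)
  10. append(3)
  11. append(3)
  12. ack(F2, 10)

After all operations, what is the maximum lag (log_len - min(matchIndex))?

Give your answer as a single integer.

Op 1: append 2 -> log_len=2
Op 2: append 3 -> log_len=5
Op 3: F2 acks idx 4 -> match: F0=0 F1=0 F2=4; commitIndex=0
Op 4: F2 acks idx 4 -> match: F0=0 F1=0 F2=4; commitIndex=0
Op 5: append 1 -> log_len=6
Op 6: F2 acks idx 4 -> match: F0=0 F1=0 F2=4; commitIndex=0
Op 7: append 1 -> log_len=7
Op 8: F2 acks idx 6 -> match: F0=0 F1=0 F2=6; commitIndex=0
Op 9: append 1 -> log_len=8
Op 10: append 3 -> log_len=11
Op 11: append 3 -> log_len=14
Op 12: F2 acks idx 10 -> match: F0=0 F1=0 F2=10; commitIndex=0

Answer: 14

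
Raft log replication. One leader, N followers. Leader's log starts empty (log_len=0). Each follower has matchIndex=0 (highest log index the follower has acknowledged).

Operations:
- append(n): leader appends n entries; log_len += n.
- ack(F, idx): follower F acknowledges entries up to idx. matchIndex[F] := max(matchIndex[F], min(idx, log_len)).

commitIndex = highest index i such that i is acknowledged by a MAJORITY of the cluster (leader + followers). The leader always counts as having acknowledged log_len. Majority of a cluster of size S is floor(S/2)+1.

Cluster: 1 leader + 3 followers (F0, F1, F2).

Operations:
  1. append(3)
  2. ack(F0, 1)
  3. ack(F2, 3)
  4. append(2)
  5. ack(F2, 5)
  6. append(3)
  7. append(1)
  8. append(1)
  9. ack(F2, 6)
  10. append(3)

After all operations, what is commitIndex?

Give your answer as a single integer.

Op 1: append 3 -> log_len=3
Op 2: F0 acks idx 1 -> match: F0=1 F1=0 F2=0; commitIndex=0
Op 3: F2 acks idx 3 -> match: F0=1 F1=0 F2=3; commitIndex=1
Op 4: append 2 -> log_len=5
Op 5: F2 acks idx 5 -> match: F0=1 F1=0 F2=5; commitIndex=1
Op 6: append 3 -> log_len=8
Op 7: append 1 -> log_len=9
Op 8: append 1 -> log_len=10
Op 9: F2 acks idx 6 -> match: F0=1 F1=0 F2=6; commitIndex=1
Op 10: append 3 -> log_len=13

Answer: 1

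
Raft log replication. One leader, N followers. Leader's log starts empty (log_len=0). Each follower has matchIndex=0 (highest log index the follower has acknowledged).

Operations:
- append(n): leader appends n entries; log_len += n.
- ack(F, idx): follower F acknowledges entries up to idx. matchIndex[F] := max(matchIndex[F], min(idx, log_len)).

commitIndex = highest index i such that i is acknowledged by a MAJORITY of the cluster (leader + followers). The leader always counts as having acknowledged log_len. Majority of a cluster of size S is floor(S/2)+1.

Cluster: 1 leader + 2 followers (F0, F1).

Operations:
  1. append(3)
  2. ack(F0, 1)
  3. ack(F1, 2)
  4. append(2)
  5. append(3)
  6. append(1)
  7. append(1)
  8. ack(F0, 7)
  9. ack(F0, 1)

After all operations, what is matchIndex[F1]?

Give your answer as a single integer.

Answer: 2

Derivation:
Op 1: append 3 -> log_len=3
Op 2: F0 acks idx 1 -> match: F0=1 F1=0; commitIndex=1
Op 3: F1 acks idx 2 -> match: F0=1 F1=2; commitIndex=2
Op 4: append 2 -> log_len=5
Op 5: append 3 -> log_len=8
Op 6: append 1 -> log_len=9
Op 7: append 1 -> log_len=10
Op 8: F0 acks idx 7 -> match: F0=7 F1=2; commitIndex=7
Op 9: F0 acks idx 1 -> match: F0=7 F1=2; commitIndex=7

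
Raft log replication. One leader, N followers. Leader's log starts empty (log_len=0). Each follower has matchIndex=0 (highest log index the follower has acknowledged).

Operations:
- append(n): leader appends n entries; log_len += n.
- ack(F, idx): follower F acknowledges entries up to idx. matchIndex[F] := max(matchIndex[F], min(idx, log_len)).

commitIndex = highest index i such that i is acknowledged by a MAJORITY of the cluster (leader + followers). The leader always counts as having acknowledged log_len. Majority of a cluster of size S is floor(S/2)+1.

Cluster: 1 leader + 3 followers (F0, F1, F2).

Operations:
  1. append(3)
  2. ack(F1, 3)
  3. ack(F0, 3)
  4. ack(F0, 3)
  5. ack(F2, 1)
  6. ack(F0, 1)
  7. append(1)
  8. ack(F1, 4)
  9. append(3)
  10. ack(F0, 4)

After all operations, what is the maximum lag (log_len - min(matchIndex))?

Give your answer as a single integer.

Answer: 6

Derivation:
Op 1: append 3 -> log_len=3
Op 2: F1 acks idx 3 -> match: F0=0 F1=3 F2=0; commitIndex=0
Op 3: F0 acks idx 3 -> match: F0=3 F1=3 F2=0; commitIndex=3
Op 4: F0 acks idx 3 -> match: F0=3 F1=3 F2=0; commitIndex=3
Op 5: F2 acks idx 1 -> match: F0=3 F1=3 F2=1; commitIndex=3
Op 6: F0 acks idx 1 -> match: F0=3 F1=3 F2=1; commitIndex=3
Op 7: append 1 -> log_len=4
Op 8: F1 acks idx 4 -> match: F0=3 F1=4 F2=1; commitIndex=3
Op 9: append 3 -> log_len=7
Op 10: F0 acks idx 4 -> match: F0=4 F1=4 F2=1; commitIndex=4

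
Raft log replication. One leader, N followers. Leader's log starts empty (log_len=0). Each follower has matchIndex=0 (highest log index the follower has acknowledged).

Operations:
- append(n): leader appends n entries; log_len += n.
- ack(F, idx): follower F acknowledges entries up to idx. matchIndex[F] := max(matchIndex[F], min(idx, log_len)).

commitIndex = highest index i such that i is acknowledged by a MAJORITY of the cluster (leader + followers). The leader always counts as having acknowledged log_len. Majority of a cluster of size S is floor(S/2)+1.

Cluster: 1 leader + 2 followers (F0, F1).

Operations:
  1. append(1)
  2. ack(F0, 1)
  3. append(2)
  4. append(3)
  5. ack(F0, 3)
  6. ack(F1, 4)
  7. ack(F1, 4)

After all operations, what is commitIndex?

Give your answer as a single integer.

Answer: 4

Derivation:
Op 1: append 1 -> log_len=1
Op 2: F0 acks idx 1 -> match: F0=1 F1=0; commitIndex=1
Op 3: append 2 -> log_len=3
Op 4: append 3 -> log_len=6
Op 5: F0 acks idx 3 -> match: F0=3 F1=0; commitIndex=3
Op 6: F1 acks idx 4 -> match: F0=3 F1=4; commitIndex=4
Op 7: F1 acks idx 4 -> match: F0=3 F1=4; commitIndex=4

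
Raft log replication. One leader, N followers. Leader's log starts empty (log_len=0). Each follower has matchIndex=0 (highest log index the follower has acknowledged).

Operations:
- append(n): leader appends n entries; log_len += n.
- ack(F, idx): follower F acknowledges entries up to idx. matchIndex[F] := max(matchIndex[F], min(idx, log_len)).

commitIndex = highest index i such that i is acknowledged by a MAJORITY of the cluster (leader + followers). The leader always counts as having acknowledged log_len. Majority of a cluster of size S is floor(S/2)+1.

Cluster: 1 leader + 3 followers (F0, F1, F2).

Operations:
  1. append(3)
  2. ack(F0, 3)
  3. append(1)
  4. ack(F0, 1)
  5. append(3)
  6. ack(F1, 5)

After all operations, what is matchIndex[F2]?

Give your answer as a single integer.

Op 1: append 3 -> log_len=3
Op 2: F0 acks idx 3 -> match: F0=3 F1=0 F2=0; commitIndex=0
Op 3: append 1 -> log_len=4
Op 4: F0 acks idx 1 -> match: F0=3 F1=0 F2=0; commitIndex=0
Op 5: append 3 -> log_len=7
Op 6: F1 acks idx 5 -> match: F0=3 F1=5 F2=0; commitIndex=3

Answer: 0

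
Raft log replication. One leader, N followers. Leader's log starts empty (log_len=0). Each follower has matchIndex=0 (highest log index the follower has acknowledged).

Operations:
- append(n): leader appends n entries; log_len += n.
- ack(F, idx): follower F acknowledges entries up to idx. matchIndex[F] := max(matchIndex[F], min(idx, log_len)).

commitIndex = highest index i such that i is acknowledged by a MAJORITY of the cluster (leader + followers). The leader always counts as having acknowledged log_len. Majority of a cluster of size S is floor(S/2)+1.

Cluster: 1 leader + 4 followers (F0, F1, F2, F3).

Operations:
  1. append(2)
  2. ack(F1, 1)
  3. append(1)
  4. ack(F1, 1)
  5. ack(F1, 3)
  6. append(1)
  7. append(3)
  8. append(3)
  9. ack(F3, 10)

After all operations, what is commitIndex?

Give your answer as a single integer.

Answer: 3

Derivation:
Op 1: append 2 -> log_len=2
Op 2: F1 acks idx 1 -> match: F0=0 F1=1 F2=0 F3=0; commitIndex=0
Op 3: append 1 -> log_len=3
Op 4: F1 acks idx 1 -> match: F0=0 F1=1 F2=0 F3=0; commitIndex=0
Op 5: F1 acks idx 3 -> match: F0=0 F1=3 F2=0 F3=0; commitIndex=0
Op 6: append 1 -> log_len=4
Op 7: append 3 -> log_len=7
Op 8: append 3 -> log_len=10
Op 9: F3 acks idx 10 -> match: F0=0 F1=3 F2=0 F3=10; commitIndex=3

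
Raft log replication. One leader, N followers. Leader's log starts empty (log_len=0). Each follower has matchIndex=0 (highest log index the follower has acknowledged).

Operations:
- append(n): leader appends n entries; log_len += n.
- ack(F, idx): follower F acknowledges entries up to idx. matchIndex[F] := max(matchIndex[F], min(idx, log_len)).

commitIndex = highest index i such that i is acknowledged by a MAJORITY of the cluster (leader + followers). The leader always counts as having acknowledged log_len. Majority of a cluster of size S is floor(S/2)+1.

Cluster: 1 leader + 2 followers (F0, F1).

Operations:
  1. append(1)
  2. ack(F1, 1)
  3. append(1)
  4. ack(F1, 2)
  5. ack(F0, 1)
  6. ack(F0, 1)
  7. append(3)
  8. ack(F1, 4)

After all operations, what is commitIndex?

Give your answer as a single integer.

Op 1: append 1 -> log_len=1
Op 2: F1 acks idx 1 -> match: F0=0 F1=1; commitIndex=1
Op 3: append 1 -> log_len=2
Op 4: F1 acks idx 2 -> match: F0=0 F1=2; commitIndex=2
Op 5: F0 acks idx 1 -> match: F0=1 F1=2; commitIndex=2
Op 6: F0 acks idx 1 -> match: F0=1 F1=2; commitIndex=2
Op 7: append 3 -> log_len=5
Op 8: F1 acks idx 4 -> match: F0=1 F1=4; commitIndex=4

Answer: 4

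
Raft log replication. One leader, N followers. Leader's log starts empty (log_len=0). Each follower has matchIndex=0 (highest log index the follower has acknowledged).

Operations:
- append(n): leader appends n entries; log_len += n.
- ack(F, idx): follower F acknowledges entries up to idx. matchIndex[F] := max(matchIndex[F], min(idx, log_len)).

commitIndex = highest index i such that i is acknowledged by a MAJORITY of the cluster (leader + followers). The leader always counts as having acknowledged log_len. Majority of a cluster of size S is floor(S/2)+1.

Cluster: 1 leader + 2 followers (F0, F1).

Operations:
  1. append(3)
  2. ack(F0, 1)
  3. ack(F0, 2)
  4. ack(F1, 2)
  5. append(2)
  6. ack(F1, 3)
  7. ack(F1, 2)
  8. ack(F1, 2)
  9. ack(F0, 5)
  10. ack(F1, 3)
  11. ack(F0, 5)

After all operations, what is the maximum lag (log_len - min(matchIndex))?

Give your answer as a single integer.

Op 1: append 3 -> log_len=3
Op 2: F0 acks idx 1 -> match: F0=1 F1=0; commitIndex=1
Op 3: F0 acks idx 2 -> match: F0=2 F1=0; commitIndex=2
Op 4: F1 acks idx 2 -> match: F0=2 F1=2; commitIndex=2
Op 5: append 2 -> log_len=5
Op 6: F1 acks idx 3 -> match: F0=2 F1=3; commitIndex=3
Op 7: F1 acks idx 2 -> match: F0=2 F1=3; commitIndex=3
Op 8: F1 acks idx 2 -> match: F0=2 F1=3; commitIndex=3
Op 9: F0 acks idx 5 -> match: F0=5 F1=3; commitIndex=5
Op 10: F1 acks idx 3 -> match: F0=5 F1=3; commitIndex=5
Op 11: F0 acks idx 5 -> match: F0=5 F1=3; commitIndex=5

Answer: 2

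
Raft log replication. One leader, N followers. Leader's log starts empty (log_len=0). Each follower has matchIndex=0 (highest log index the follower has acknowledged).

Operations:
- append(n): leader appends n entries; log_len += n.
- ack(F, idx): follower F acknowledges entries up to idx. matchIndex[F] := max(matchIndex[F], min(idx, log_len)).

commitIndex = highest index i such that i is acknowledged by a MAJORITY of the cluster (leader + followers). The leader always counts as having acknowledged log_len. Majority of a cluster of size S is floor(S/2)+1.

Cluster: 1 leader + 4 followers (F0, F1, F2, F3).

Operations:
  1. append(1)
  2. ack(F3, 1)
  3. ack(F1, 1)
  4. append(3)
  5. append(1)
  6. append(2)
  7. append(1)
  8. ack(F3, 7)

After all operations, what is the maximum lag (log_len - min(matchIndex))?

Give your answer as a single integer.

Op 1: append 1 -> log_len=1
Op 2: F3 acks idx 1 -> match: F0=0 F1=0 F2=0 F3=1; commitIndex=0
Op 3: F1 acks idx 1 -> match: F0=0 F1=1 F2=0 F3=1; commitIndex=1
Op 4: append 3 -> log_len=4
Op 5: append 1 -> log_len=5
Op 6: append 2 -> log_len=7
Op 7: append 1 -> log_len=8
Op 8: F3 acks idx 7 -> match: F0=0 F1=1 F2=0 F3=7; commitIndex=1

Answer: 8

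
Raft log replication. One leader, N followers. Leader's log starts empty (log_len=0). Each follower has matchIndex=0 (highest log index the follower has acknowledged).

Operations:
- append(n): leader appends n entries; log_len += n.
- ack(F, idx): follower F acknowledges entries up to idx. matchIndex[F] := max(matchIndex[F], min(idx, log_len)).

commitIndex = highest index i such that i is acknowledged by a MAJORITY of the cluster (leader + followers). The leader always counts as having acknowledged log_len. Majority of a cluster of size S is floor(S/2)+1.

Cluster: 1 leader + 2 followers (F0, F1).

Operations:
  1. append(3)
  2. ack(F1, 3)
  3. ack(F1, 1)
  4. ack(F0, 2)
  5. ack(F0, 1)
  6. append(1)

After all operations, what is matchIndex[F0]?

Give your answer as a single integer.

Answer: 2

Derivation:
Op 1: append 3 -> log_len=3
Op 2: F1 acks idx 3 -> match: F0=0 F1=3; commitIndex=3
Op 3: F1 acks idx 1 -> match: F0=0 F1=3; commitIndex=3
Op 4: F0 acks idx 2 -> match: F0=2 F1=3; commitIndex=3
Op 5: F0 acks idx 1 -> match: F0=2 F1=3; commitIndex=3
Op 6: append 1 -> log_len=4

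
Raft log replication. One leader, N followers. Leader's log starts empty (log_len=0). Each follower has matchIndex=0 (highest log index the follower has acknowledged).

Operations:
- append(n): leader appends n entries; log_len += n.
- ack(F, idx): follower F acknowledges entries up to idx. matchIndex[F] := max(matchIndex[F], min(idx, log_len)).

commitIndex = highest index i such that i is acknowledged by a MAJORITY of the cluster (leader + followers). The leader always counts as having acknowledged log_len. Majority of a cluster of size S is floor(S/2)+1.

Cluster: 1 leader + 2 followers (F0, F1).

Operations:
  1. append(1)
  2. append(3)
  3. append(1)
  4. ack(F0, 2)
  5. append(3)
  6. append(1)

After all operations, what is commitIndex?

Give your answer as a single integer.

Op 1: append 1 -> log_len=1
Op 2: append 3 -> log_len=4
Op 3: append 1 -> log_len=5
Op 4: F0 acks idx 2 -> match: F0=2 F1=0; commitIndex=2
Op 5: append 3 -> log_len=8
Op 6: append 1 -> log_len=9

Answer: 2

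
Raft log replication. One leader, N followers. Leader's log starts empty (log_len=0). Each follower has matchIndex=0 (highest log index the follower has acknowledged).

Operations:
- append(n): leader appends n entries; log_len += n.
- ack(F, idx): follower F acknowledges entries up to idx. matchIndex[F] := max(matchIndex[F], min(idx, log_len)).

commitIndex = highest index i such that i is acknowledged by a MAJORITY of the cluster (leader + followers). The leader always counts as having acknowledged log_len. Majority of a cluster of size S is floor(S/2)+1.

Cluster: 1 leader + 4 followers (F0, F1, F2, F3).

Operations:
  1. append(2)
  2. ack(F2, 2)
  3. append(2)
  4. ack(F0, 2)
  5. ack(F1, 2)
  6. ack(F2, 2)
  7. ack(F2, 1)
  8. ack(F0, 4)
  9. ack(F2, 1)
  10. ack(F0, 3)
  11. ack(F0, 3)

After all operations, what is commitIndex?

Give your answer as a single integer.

Answer: 2

Derivation:
Op 1: append 2 -> log_len=2
Op 2: F2 acks idx 2 -> match: F0=0 F1=0 F2=2 F3=0; commitIndex=0
Op 3: append 2 -> log_len=4
Op 4: F0 acks idx 2 -> match: F0=2 F1=0 F2=2 F3=0; commitIndex=2
Op 5: F1 acks idx 2 -> match: F0=2 F1=2 F2=2 F3=0; commitIndex=2
Op 6: F2 acks idx 2 -> match: F0=2 F1=2 F2=2 F3=0; commitIndex=2
Op 7: F2 acks idx 1 -> match: F0=2 F1=2 F2=2 F3=0; commitIndex=2
Op 8: F0 acks idx 4 -> match: F0=4 F1=2 F2=2 F3=0; commitIndex=2
Op 9: F2 acks idx 1 -> match: F0=4 F1=2 F2=2 F3=0; commitIndex=2
Op 10: F0 acks idx 3 -> match: F0=4 F1=2 F2=2 F3=0; commitIndex=2
Op 11: F0 acks idx 3 -> match: F0=4 F1=2 F2=2 F3=0; commitIndex=2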